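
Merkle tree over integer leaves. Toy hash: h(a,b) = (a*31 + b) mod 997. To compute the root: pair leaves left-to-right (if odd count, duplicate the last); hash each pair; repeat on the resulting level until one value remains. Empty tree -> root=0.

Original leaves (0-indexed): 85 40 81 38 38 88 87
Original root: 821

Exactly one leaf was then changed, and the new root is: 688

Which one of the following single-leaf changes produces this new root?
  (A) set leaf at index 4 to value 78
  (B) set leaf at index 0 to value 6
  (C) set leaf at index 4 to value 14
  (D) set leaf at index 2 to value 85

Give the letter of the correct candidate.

Original leaves: [85, 40, 81, 38, 38, 88, 87]
Target new root: 688
Try each candidate change and compute the resulting root:
Candidate A: set leaf[4] = 78 -> leaves = [85, 40, 81, 38, 78, 88, 87]
  L0: [85, 40, 81, 38, 78, 88, 87]
  L1: h(85,40)=(85*31+40)%997=681 h(81,38)=(81*31+38)%997=555 h(78,88)=(78*31+88)%997=512 h(87,87)=(87*31+87)%997=790 -> [681, 555, 512, 790]
  L2: h(681,555)=(681*31+555)%997=729 h(512,790)=(512*31+790)%997=710 -> [729, 710]
  L3: h(729,710)=(729*31+710)%997=378 -> [378]
  root = 378 != target 688
Candidate B: set leaf[0] = 6 -> leaves = [6, 40, 81, 38, 38, 88, 87]
  L0: [6, 40, 81, 38, 38, 88, 87]
  L1: h(6,40)=(6*31+40)%997=226 h(81,38)=(81*31+38)%997=555 h(38,88)=(38*31+88)%997=269 h(87,87)=(87*31+87)%997=790 -> [226, 555, 269, 790]
  L2: h(226,555)=(226*31+555)%997=582 h(269,790)=(269*31+790)%997=156 -> [582, 156]
  L3: h(582,156)=(582*31+156)%997=252 -> [252]
  root = 252 != target 688
Candidate C: set leaf[4] = 14 -> leaves = [85, 40, 81, 38, 14, 88, 87]
  L0: [85, 40, 81, 38, 14, 88, 87]
  L1: h(85,40)=(85*31+40)%997=681 h(81,38)=(81*31+38)%997=555 h(14,88)=(14*31+88)%997=522 h(87,87)=(87*31+87)%997=790 -> [681, 555, 522, 790]
  L2: h(681,555)=(681*31+555)%997=729 h(522,790)=(522*31+790)%997=23 -> [729, 23]
  L3: h(729,23)=(729*31+23)%997=688 -> [688]
  root = 688 == target 688  ** MATCH **
Candidate D: set leaf[2] = 85 -> leaves = [85, 40, 85, 38, 38, 88, 87]
  L0: [85, 40, 85, 38, 38, 88, 87]
  L1: h(85,40)=(85*31+40)%997=681 h(85,38)=(85*31+38)%997=679 h(38,88)=(38*31+88)%997=269 h(87,87)=(87*31+87)%997=790 -> [681, 679, 269, 790]
  L2: h(681,679)=(681*31+679)%997=853 h(269,790)=(269*31+790)%997=156 -> [853, 156]
  L3: h(853,156)=(853*31+156)%997=677 -> [677]
  root = 677 != target 688
Candidate C produces the target root.

Answer: C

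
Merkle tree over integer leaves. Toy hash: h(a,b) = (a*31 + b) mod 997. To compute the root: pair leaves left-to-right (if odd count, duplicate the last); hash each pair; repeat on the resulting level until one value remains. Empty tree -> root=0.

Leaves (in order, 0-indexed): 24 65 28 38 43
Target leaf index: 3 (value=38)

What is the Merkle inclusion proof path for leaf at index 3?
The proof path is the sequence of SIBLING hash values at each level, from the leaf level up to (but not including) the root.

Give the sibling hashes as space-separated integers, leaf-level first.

Answer: 28 809 164

Derivation:
L0 (leaves): [24, 65, 28, 38, 43], target index=3
L1: h(24,65)=(24*31+65)%997=809 [pair 0] h(28,38)=(28*31+38)%997=906 [pair 1] h(43,43)=(43*31+43)%997=379 [pair 2] -> [809, 906, 379]
  Sibling for proof at L0: 28
L2: h(809,906)=(809*31+906)%997=63 [pair 0] h(379,379)=(379*31+379)%997=164 [pair 1] -> [63, 164]
  Sibling for proof at L1: 809
L3: h(63,164)=(63*31+164)%997=123 [pair 0] -> [123]
  Sibling for proof at L2: 164
Root: 123
Proof path (sibling hashes from leaf to root): [28, 809, 164]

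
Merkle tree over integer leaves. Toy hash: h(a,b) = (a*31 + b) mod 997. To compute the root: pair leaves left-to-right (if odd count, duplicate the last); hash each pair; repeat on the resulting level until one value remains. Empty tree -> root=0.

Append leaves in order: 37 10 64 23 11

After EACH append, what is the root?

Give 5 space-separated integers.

After append 37 (leaves=[37]):
  L0: [37]
  root=37
After append 10 (leaves=[37, 10]):
  L0: [37, 10]
  L1: h(37,10)=(37*31+10)%997=160 -> [160]
  root=160
After append 64 (leaves=[37, 10, 64]):
  L0: [37, 10, 64]
  L1: h(37,10)=(37*31+10)%997=160 h(64,64)=(64*31+64)%997=54 -> [160, 54]
  L2: h(160,54)=(160*31+54)%997=29 -> [29]
  root=29
After append 23 (leaves=[37, 10, 64, 23]):
  L0: [37, 10, 64, 23]
  L1: h(37,10)=(37*31+10)%997=160 h(64,23)=(64*31+23)%997=13 -> [160, 13]
  L2: h(160,13)=(160*31+13)%997=985 -> [985]
  root=985
After append 11 (leaves=[37, 10, 64, 23, 11]):
  L0: [37, 10, 64, 23, 11]
  L1: h(37,10)=(37*31+10)%997=160 h(64,23)=(64*31+23)%997=13 h(11,11)=(11*31+11)%997=352 -> [160, 13, 352]
  L2: h(160,13)=(160*31+13)%997=985 h(352,352)=(352*31+352)%997=297 -> [985, 297]
  L3: h(985,297)=(985*31+297)%997=922 -> [922]
  root=922

Answer: 37 160 29 985 922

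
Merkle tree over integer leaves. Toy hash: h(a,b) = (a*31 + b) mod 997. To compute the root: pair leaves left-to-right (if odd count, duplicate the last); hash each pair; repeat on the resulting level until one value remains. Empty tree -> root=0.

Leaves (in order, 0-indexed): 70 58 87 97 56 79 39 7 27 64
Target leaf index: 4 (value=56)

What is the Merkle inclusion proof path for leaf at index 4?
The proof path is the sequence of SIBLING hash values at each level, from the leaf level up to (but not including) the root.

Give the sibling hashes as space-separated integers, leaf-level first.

L0 (leaves): [70, 58, 87, 97, 56, 79, 39, 7, 27, 64], target index=4
L1: h(70,58)=(70*31+58)%997=234 [pair 0] h(87,97)=(87*31+97)%997=800 [pair 1] h(56,79)=(56*31+79)%997=818 [pair 2] h(39,7)=(39*31+7)%997=219 [pair 3] h(27,64)=(27*31+64)%997=901 [pair 4] -> [234, 800, 818, 219, 901]
  Sibling for proof at L0: 79
L2: h(234,800)=(234*31+800)%997=78 [pair 0] h(818,219)=(818*31+219)%997=652 [pair 1] h(901,901)=(901*31+901)%997=916 [pair 2] -> [78, 652, 916]
  Sibling for proof at L1: 219
L3: h(78,652)=(78*31+652)%997=79 [pair 0] h(916,916)=(916*31+916)%997=399 [pair 1] -> [79, 399]
  Sibling for proof at L2: 78
L4: h(79,399)=(79*31+399)%997=854 [pair 0] -> [854]
  Sibling for proof at L3: 399
Root: 854
Proof path (sibling hashes from leaf to root): [79, 219, 78, 399]

Answer: 79 219 78 399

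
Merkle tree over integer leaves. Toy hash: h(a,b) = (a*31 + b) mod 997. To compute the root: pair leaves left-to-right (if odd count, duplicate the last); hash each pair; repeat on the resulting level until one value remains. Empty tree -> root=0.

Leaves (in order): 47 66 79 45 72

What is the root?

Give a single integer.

Answer: 502

Derivation:
L0: [47, 66, 79, 45, 72]
L1: h(47,66)=(47*31+66)%997=526 h(79,45)=(79*31+45)%997=500 h(72,72)=(72*31+72)%997=310 -> [526, 500, 310]
L2: h(526,500)=(526*31+500)%997=854 h(310,310)=(310*31+310)%997=947 -> [854, 947]
L3: h(854,947)=(854*31+947)%997=502 -> [502]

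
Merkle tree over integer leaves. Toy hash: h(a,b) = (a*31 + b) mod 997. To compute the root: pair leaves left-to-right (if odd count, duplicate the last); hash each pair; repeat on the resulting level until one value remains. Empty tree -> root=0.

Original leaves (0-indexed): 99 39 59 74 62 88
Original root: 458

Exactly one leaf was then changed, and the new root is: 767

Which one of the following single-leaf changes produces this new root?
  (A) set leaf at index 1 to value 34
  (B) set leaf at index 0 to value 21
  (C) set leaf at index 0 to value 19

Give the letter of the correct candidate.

Answer: B

Derivation:
Original leaves: [99, 39, 59, 74, 62, 88]
Target new root: 767
Try each candidate change and compute the resulting root:
Candidate A: set leaf[1] = 34 -> leaves = [99, 34, 59, 74, 62, 88]
  L0: [99, 34, 59, 74, 62, 88]
  L1: h(99,34)=(99*31+34)%997=112 h(59,74)=(59*31+74)%997=906 h(62,88)=(62*31+88)%997=16 -> [112, 906, 16]
  L2: h(112,906)=(112*31+906)%997=390 h(16,16)=(16*31+16)%997=512 -> [390, 512]
  L3: h(390,512)=(390*31+512)%997=638 -> [638]
  root = 638 != target 767
Candidate B: set leaf[0] = 21 -> leaves = [21, 39, 59, 74, 62, 88]
  L0: [21, 39, 59, 74, 62, 88]
  L1: h(21,39)=(21*31+39)%997=690 h(59,74)=(59*31+74)%997=906 h(62,88)=(62*31+88)%997=16 -> [690, 906, 16]
  L2: h(690,906)=(690*31+906)%997=362 h(16,16)=(16*31+16)%997=512 -> [362, 512]
  L3: h(362,512)=(362*31+512)%997=767 -> [767]
  root = 767 == target 767  ** MATCH **
Candidate C: set leaf[0] = 19 -> leaves = [19, 39, 59, 74, 62, 88]
  L0: [19, 39, 59, 74, 62, 88]
  L1: h(19,39)=(19*31+39)%997=628 h(59,74)=(59*31+74)%997=906 h(62,88)=(62*31+88)%997=16 -> [628, 906, 16]
  L2: h(628,906)=(628*31+906)%997=434 h(16,16)=(16*31+16)%997=512 -> [434, 512]
  L3: h(434,512)=(434*31+512)%997=8 -> [8]
  root = 8 != target 767
Candidate B produces the target root.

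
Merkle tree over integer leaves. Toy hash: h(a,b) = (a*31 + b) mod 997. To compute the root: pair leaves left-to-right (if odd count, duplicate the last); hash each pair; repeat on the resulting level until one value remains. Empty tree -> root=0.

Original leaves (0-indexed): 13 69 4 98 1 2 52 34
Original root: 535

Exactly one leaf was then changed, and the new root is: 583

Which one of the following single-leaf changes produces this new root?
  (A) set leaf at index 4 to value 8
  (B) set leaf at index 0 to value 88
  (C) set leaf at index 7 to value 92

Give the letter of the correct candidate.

Answer: B

Derivation:
Original leaves: [13, 69, 4, 98, 1, 2, 52, 34]
Target new root: 583
Try each candidate change and compute the resulting root:
Candidate A: set leaf[4] = 8 -> leaves = [13, 69, 4, 98, 8, 2, 52, 34]
  L0: [13, 69, 4, 98, 8, 2, 52, 34]
  L1: h(13,69)=(13*31+69)%997=472 h(4,98)=(4*31+98)%997=222 h(8,2)=(8*31+2)%997=250 h(52,34)=(52*31+34)%997=649 -> [472, 222, 250, 649]
  L2: h(472,222)=(472*31+222)%997=896 h(250,649)=(250*31+649)%997=423 -> [896, 423]
  L3: h(896,423)=(896*31+423)%997=283 -> [283]
  root = 283 != target 583
Candidate B: set leaf[0] = 88 -> leaves = [88, 69, 4, 98, 1, 2, 52, 34]
  L0: [88, 69, 4, 98, 1, 2, 52, 34]
  L1: h(88,69)=(88*31+69)%997=803 h(4,98)=(4*31+98)%997=222 h(1,2)=(1*31+2)%997=33 h(52,34)=(52*31+34)%997=649 -> [803, 222, 33, 649]
  L2: h(803,222)=(803*31+222)%997=190 h(33,649)=(33*31+649)%997=675 -> [190, 675]
  L3: h(190,675)=(190*31+675)%997=583 -> [583]
  root = 583 == target 583  ** MATCH **
Candidate C: set leaf[7] = 92 -> leaves = [13, 69, 4, 98, 1, 2, 52, 92]
  L0: [13, 69, 4, 98, 1, 2, 52, 92]
  L1: h(13,69)=(13*31+69)%997=472 h(4,98)=(4*31+98)%997=222 h(1,2)=(1*31+2)%997=33 h(52,92)=(52*31+92)%997=707 -> [472, 222, 33, 707]
  L2: h(472,222)=(472*31+222)%997=896 h(33,707)=(33*31+707)%997=733 -> [896, 733]
  L3: h(896,733)=(896*31+733)%997=593 -> [593]
  root = 593 != target 583
Candidate B produces the target root.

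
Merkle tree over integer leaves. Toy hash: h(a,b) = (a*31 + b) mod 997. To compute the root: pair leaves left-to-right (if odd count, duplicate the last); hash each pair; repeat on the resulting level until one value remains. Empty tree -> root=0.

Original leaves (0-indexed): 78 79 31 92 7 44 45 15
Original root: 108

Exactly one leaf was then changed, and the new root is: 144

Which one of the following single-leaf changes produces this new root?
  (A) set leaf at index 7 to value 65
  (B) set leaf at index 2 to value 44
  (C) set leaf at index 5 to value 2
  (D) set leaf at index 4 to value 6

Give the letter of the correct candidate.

Original leaves: [78, 79, 31, 92, 7, 44, 45, 15]
Target new root: 144
Try each candidate change and compute the resulting root:
Candidate A: set leaf[7] = 65 -> leaves = [78, 79, 31, 92, 7, 44, 45, 65]
  L0: [78, 79, 31, 92, 7, 44, 45, 65]
  L1: h(78,79)=(78*31+79)%997=503 h(31,92)=(31*31+92)%997=56 h(7,44)=(7*31+44)%997=261 h(45,65)=(45*31+65)%997=463 -> [503, 56, 261, 463]
  L2: h(503,56)=(503*31+56)%997=694 h(261,463)=(261*31+463)%997=578 -> [694, 578]
  L3: h(694,578)=(694*31+578)%997=158 -> [158]
  root = 158 != target 144
Candidate B: set leaf[2] = 44 -> leaves = [78, 79, 44, 92, 7, 44, 45, 15]
  L0: [78, 79, 44, 92, 7, 44, 45, 15]
  L1: h(78,79)=(78*31+79)%997=503 h(44,92)=(44*31+92)%997=459 h(7,44)=(7*31+44)%997=261 h(45,15)=(45*31+15)%997=413 -> [503, 459, 261, 413]
  L2: h(503,459)=(503*31+459)%997=100 h(261,413)=(261*31+413)%997=528 -> [100, 528]
  L3: h(100,528)=(100*31+528)%997=637 -> [637]
  root = 637 != target 144
Candidate C: set leaf[5] = 2 -> leaves = [78, 79, 31, 92, 7, 2, 45, 15]
  L0: [78, 79, 31, 92, 7, 2, 45, 15]
  L1: h(78,79)=(78*31+79)%997=503 h(31,92)=(31*31+92)%997=56 h(7,2)=(7*31+2)%997=219 h(45,15)=(45*31+15)%997=413 -> [503, 56, 219, 413]
  L2: h(503,56)=(503*31+56)%997=694 h(219,413)=(219*31+413)%997=223 -> [694, 223]
  L3: h(694,223)=(694*31+223)%997=800 -> [800]
  root = 800 != target 144
Candidate D: set leaf[4] = 6 -> leaves = [78, 79, 31, 92, 6, 44, 45, 15]
  L0: [78, 79, 31, 92, 6, 44, 45, 15]
  L1: h(78,79)=(78*31+79)%997=503 h(31,92)=(31*31+92)%997=56 h(6,44)=(6*31+44)%997=230 h(45,15)=(45*31+15)%997=413 -> [503, 56, 230, 413]
  L2: h(503,56)=(503*31+56)%997=694 h(230,413)=(230*31+413)%997=564 -> [694, 564]
  L3: h(694,564)=(694*31+564)%997=144 -> [144]
  root = 144 == target 144  ** MATCH **
Candidate D produces the target root.

Answer: D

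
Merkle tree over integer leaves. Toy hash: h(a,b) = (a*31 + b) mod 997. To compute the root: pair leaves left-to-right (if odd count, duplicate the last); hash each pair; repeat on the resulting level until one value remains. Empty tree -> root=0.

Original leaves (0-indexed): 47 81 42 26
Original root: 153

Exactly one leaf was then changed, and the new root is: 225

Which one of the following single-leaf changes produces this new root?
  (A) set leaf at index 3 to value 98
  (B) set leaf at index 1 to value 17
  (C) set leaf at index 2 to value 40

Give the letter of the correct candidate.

Answer: A

Derivation:
Original leaves: [47, 81, 42, 26]
Target new root: 225
Try each candidate change and compute the resulting root:
Candidate A: set leaf[3] = 98 -> leaves = [47, 81, 42, 98]
  L0: [47, 81, 42, 98]
  L1: h(47,81)=(47*31+81)%997=541 h(42,98)=(42*31+98)%997=403 -> [541, 403]
  L2: h(541,403)=(541*31+403)%997=225 -> [225]
  root = 225 == target 225  ** MATCH **
Candidate B: set leaf[1] = 17 -> leaves = [47, 17, 42, 26]
  L0: [47, 17, 42, 26]
  L1: h(47,17)=(47*31+17)%997=477 h(42,26)=(42*31+26)%997=331 -> [477, 331]
  L2: h(477,331)=(477*31+331)%997=163 -> [163]
  root = 163 != target 225
Candidate C: set leaf[2] = 40 -> leaves = [47, 81, 40, 26]
  L0: [47, 81, 40, 26]
  L1: h(47,81)=(47*31+81)%997=541 h(40,26)=(40*31+26)%997=269 -> [541, 269]
  L2: h(541,269)=(541*31+269)%997=91 -> [91]
  root = 91 != target 225
Candidate A produces the target root.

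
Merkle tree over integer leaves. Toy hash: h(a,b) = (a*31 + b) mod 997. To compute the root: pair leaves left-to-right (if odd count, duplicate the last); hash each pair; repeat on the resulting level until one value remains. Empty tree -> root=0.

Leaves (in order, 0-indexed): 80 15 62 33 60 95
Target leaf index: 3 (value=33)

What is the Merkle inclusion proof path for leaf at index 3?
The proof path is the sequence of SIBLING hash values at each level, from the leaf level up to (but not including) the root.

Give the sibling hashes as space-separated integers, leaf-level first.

Answer: 62 501 746

Derivation:
L0 (leaves): [80, 15, 62, 33, 60, 95], target index=3
L1: h(80,15)=(80*31+15)%997=501 [pair 0] h(62,33)=(62*31+33)%997=958 [pair 1] h(60,95)=(60*31+95)%997=958 [pair 2] -> [501, 958, 958]
  Sibling for proof at L0: 62
L2: h(501,958)=(501*31+958)%997=537 [pair 0] h(958,958)=(958*31+958)%997=746 [pair 1] -> [537, 746]
  Sibling for proof at L1: 501
L3: h(537,746)=(537*31+746)%997=444 [pair 0] -> [444]
  Sibling for proof at L2: 746
Root: 444
Proof path (sibling hashes from leaf to root): [62, 501, 746]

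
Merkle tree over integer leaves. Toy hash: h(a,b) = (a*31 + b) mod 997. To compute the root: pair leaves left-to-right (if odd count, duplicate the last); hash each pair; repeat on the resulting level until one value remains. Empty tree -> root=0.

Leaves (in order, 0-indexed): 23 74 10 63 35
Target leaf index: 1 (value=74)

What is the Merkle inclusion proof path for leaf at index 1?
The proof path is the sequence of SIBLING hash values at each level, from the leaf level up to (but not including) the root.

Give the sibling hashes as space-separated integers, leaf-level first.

L0 (leaves): [23, 74, 10, 63, 35], target index=1
L1: h(23,74)=(23*31+74)%997=787 [pair 0] h(10,63)=(10*31+63)%997=373 [pair 1] h(35,35)=(35*31+35)%997=123 [pair 2] -> [787, 373, 123]
  Sibling for proof at L0: 23
L2: h(787,373)=(787*31+373)%997=842 [pair 0] h(123,123)=(123*31+123)%997=945 [pair 1] -> [842, 945]
  Sibling for proof at L1: 373
L3: h(842,945)=(842*31+945)%997=128 [pair 0] -> [128]
  Sibling for proof at L2: 945
Root: 128
Proof path (sibling hashes from leaf to root): [23, 373, 945]

Answer: 23 373 945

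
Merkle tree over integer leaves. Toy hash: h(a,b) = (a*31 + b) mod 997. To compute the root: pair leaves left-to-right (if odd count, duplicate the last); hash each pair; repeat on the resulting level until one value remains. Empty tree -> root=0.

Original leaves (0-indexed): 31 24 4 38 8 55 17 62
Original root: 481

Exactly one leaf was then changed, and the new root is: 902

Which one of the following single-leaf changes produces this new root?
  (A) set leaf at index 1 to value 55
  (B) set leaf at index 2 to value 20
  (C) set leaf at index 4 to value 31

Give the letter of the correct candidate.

Original leaves: [31, 24, 4, 38, 8, 55, 17, 62]
Target new root: 902
Try each candidate change and compute the resulting root:
Candidate A: set leaf[1] = 55 -> leaves = [31, 55, 4, 38, 8, 55, 17, 62]
  L0: [31, 55, 4, 38, 8, 55, 17, 62]
  L1: h(31,55)=(31*31+55)%997=19 h(4,38)=(4*31+38)%997=162 h(8,55)=(8*31+55)%997=303 h(17,62)=(17*31+62)%997=589 -> [19, 162, 303, 589]
  L2: h(19,162)=(19*31+162)%997=751 h(303,589)=(303*31+589)%997=12 -> [751, 12]
  L3: h(751,12)=(751*31+12)%997=362 -> [362]
  root = 362 != target 902
Candidate B: set leaf[2] = 20 -> leaves = [31, 24, 20, 38, 8, 55, 17, 62]
  L0: [31, 24, 20, 38, 8, 55, 17, 62]
  L1: h(31,24)=(31*31+24)%997=985 h(20,38)=(20*31+38)%997=658 h(8,55)=(8*31+55)%997=303 h(17,62)=(17*31+62)%997=589 -> [985, 658, 303, 589]
  L2: h(985,658)=(985*31+658)%997=286 h(303,589)=(303*31+589)%997=12 -> [286, 12]
  L3: h(286,12)=(286*31+12)%997=902 -> [902]
  root = 902 == target 902  ** MATCH **
Candidate C: set leaf[4] = 31 -> leaves = [31, 24, 4, 38, 31, 55, 17, 62]
  L0: [31, 24, 4, 38, 31, 55, 17, 62]
  L1: h(31,24)=(31*31+24)%997=985 h(4,38)=(4*31+38)%997=162 h(31,55)=(31*31+55)%997=19 h(17,62)=(17*31+62)%997=589 -> [985, 162, 19, 589]
  L2: h(985,162)=(985*31+162)%997=787 h(19,589)=(19*31+589)%997=181 -> [787, 181]
  L3: h(787,181)=(787*31+181)%997=650 -> [650]
  root = 650 != target 902
Candidate B produces the target root.

Answer: B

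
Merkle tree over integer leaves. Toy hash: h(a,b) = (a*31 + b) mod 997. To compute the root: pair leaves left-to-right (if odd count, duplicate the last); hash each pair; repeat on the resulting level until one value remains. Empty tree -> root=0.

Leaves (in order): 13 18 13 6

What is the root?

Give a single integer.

Answer: 499

Derivation:
L0: [13, 18, 13, 6]
L1: h(13,18)=(13*31+18)%997=421 h(13,6)=(13*31+6)%997=409 -> [421, 409]
L2: h(421,409)=(421*31+409)%997=499 -> [499]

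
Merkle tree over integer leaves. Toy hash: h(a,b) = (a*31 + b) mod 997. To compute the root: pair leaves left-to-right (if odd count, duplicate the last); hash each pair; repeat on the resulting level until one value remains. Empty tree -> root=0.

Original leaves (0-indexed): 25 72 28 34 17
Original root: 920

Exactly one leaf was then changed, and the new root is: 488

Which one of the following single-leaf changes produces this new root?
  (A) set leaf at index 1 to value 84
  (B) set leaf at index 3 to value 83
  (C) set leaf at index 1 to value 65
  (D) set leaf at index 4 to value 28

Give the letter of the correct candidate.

Original leaves: [25, 72, 28, 34, 17]
Target new root: 488
Try each candidate change and compute the resulting root:
Candidate A: set leaf[1] = 84 -> leaves = [25, 84, 28, 34, 17]
  L0: [25, 84, 28, 34, 17]
  L1: h(25,84)=(25*31+84)%997=859 h(28,34)=(28*31+34)%997=902 h(17,17)=(17*31+17)%997=544 -> [859, 902, 544]
  L2: h(859,902)=(859*31+902)%997=612 h(544,544)=(544*31+544)%997=459 -> [612, 459]
  L3: h(612,459)=(612*31+459)%997=488 -> [488]
  root = 488 == target 488  ** MATCH **
Candidate B: set leaf[3] = 83 -> leaves = [25, 72, 28, 83, 17]
  L0: [25, 72, 28, 83, 17]
  L1: h(25,72)=(25*31+72)%997=847 h(28,83)=(28*31+83)%997=951 h(17,17)=(17*31+17)%997=544 -> [847, 951, 544]
  L2: h(847,951)=(847*31+951)%997=289 h(544,544)=(544*31+544)%997=459 -> [289, 459]
  L3: h(289,459)=(289*31+459)%997=445 -> [445]
  root = 445 != target 488
Candidate C: set leaf[1] = 65 -> leaves = [25, 65, 28, 34, 17]
  L0: [25, 65, 28, 34, 17]
  L1: h(25,65)=(25*31+65)%997=840 h(28,34)=(28*31+34)%997=902 h(17,17)=(17*31+17)%997=544 -> [840, 902, 544]
  L2: h(840,902)=(840*31+902)%997=23 h(544,544)=(544*31+544)%997=459 -> [23, 459]
  L3: h(23,459)=(23*31+459)%997=175 -> [175]
  root = 175 != target 488
Candidate D: set leaf[4] = 28 -> leaves = [25, 72, 28, 34, 28]
  L0: [25, 72, 28, 34, 28]
  L1: h(25,72)=(25*31+72)%997=847 h(28,34)=(28*31+34)%997=902 h(28,28)=(28*31+28)%997=896 -> [847, 902, 896]
  L2: h(847,902)=(847*31+902)%997=240 h(896,896)=(896*31+896)%997=756 -> [240, 756]
  L3: h(240,756)=(240*31+756)%997=220 -> [220]
  root = 220 != target 488
Candidate A produces the target root.

Answer: A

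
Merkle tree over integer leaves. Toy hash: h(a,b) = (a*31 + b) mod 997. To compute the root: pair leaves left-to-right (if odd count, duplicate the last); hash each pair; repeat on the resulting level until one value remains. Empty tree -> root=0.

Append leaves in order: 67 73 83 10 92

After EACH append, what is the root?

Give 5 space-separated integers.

After append 67 (leaves=[67]):
  L0: [67]
  root=67
After append 73 (leaves=[67, 73]):
  L0: [67, 73]
  L1: h(67,73)=(67*31+73)%997=156 -> [156]
  root=156
After append 83 (leaves=[67, 73, 83]):
  L0: [67, 73, 83]
  L1: h(67,73)=(67*31+73)%997=156 h(83,83)=(83*31+83)%997=662 -> [156, 662]
  L2: h(156,662)=(156*31+662)%997=513 -> [513]
  root=513
After append 10 (leaves=[67, 73, 83, 10]):
  L0: [67, 73, 83, 10]
  L1: h(67,73)=(67*31+73)%997=156 h(83,10)=(83*31+10)%997=589 -> [156, 589]
  L2: h(156,589)=(156*31+589)%997=440 -> [440]
  root=440
After append 92 (leaves=[67, 73, 83, 10, 92]):
  L0: [67, 73, 83, 10, 92]
  L1: h(67,73)=(67*31+73)%997=156 h(83,10)=(83*31+10)%997=589 h(92,92)=(92*31+92)%997=950 -> [156, 589, 950]
  L2: h(156,589)=(156*31+589)%997=440 h(950,950)=(950*31+950)%997=490 -> [440, 490]
  L3: h(440,490)=(440*31+490)%997=172 -> [172]
  root=172

Answer: 67 156 513 440 172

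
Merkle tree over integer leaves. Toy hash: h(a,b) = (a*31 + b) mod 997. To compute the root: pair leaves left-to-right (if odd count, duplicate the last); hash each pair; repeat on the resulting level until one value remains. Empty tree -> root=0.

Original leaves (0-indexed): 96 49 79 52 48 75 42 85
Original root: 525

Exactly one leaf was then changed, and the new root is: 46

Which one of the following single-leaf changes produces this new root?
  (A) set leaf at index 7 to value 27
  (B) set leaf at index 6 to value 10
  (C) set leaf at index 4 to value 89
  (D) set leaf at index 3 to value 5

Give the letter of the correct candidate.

Answer: C

Derivation:
Original leaves: [96, 49, 79, 52, 48, 75, 42, 85]
Target new root: 46
Try each candidate change and compute the resulting root:
Candidate A: set leaf[7] = 27 -> leaves = [96, 49, 79, 52, 48, 75, 42, 27]
  L0: [96, 49, 79, 52, 48, 75, 42, 27]
  L1: h(96,49)=(96*31+49)%997=34 h(79,52)=(79*31+52)%997=507 h(48,75)=(48*31+75)%997=566 h(42,27)=(42*31+27)%997=332 -> [34, 507, 566, 332]
  L2: h(34,507)=(34*31+507)%997=564 h(566,332)=(566*31+332)%997=929 -> [564, 929]
  L3: h(564,929)=(564*31+929)%997=467 -> [467]
  root = 467 != target 46
Candidate B: set leaf[6] = 10 -> leaves = [96, 49, 79, 52, 48, 75, 10, 85]
  L0: [96, 49, 79, 52, 48, 75, 10, 85]
  L1: h(96,49)=(96*31+49)%997=34 h(79,52)=(79*31+52)%997=507 h(48,75)=(48*31+75)%997=566 h(10,85)=(10*31+85)%997=395 -> [34, 507, 566, 395]
  L2: h(34,507)=(34*31+507)%997=564 h(566,395)=(566*31+395)%997=992 -> [564, 992]
  L3: h(564,992)=(564*31+992)%997=530 -> [530]
  root = 530 != target 46
Candidate C: set leaf[4] = 89 -> leaves = [96, 49, 79, 52, 89, 75, 42, 85]
  L0: [96, 49, 79, 52, 89, 75, 42, 85]
  L1: h(96,49)=(96*31+49)%997=34 h(79,52)=(79*31+52)%997=507 h(89,75)=(89*31+75)%997=840 h(42,85)=(42*31+85)%997=390 -> [34, 507, 840, 390]
  L2: h(34,507)=(34*31+507)%997=564 h(840,390)=(840*31+390)%997=508 -> [564, 508]
  L3: h(564,508)=(564*31+508)%997=46 -> [46]
  root = 46 == target 46  ** MATCH **
Candidate D: set leaf[3] = 5 -> leaves = [96, 49, 79, 5, 48, 75, 42, 85]
  L0: [96, 49, 79, 5, 48, 75, 42, 85]
  L1: h(96,49)=(96*31+49)%997=34 h(79,5)=(79*31+5)%997=460 h(48,75)=(48*31+75)%997=566 h(42,85)=(42*31+85)%997=390 -> [34, 460, 566, 390]
  L2: h(34,460)=(34*31+460)%997=517 h(566,390)=(566*31+390)%997=987 -> [517, 987]
  L3: h(517,987)=(517*31+987)%997=65 -> [65]
  root = 65 != target 46
Candidate C produces the target root.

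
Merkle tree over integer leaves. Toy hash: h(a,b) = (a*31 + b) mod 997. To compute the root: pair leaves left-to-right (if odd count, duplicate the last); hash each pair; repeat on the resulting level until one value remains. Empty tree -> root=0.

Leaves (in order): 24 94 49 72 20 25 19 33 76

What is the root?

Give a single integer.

Answer: 440

Derivation:
L0: [24, 94, 49, 72, 20, 25, 19, 33, 76]
L1: h(24,94)=(24*31+94)%997=838 h(49,72)=(49*31+72)%997=594 h(20,25)=(20*31+25)%997=645 h(19,33)=(19*31+33)%997=622 h(76,76)=(76*31+76)%997=438 -> [838, 594, 645, 622, 438]
L2: h(838,594)=(838*31+594)%997=650 h(645,622)=(645*31+622)%997=677 h(438,438)=(438*31+438)%997=58 -> [650, 677, 58]
L3: h(650,677)=(650*31+677)%997=887 h(58,58)=(58*31+58)%997=859 -> [887, 859]
L4: h(887,859)=(887*31+859)%997=440 -> [440]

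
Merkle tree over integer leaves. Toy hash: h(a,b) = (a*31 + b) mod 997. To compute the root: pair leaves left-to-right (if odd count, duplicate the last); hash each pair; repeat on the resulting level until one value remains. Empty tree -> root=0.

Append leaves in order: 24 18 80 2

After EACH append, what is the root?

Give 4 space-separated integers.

Answer: 24 762 260 182

Derivation:
After append 24 (leaves=[24]):
  L0: [24]
  root=24
After append 18 (leaves=[24, 18]):
  L0: [24, 18]
  L1: h(24,18)=(24*31+18)%997=762 -> [762]
  root=762
After append 80 (leaves=[24, 18, 80]):
  L0: [24, 18, 80]
  L1: h(24,18)=(24*31+18)%997=762 h(80,80)=(80*31+80)%997=566 -> [762, 566]
  L2: h(762,566)=(762*31+566)%997=260 -> [260]
  root=260
After append 2 (leaves=[24, 18, 80, 2]):
  L0: [24, 18, 80, 2]
  L1: h(24,18)=(24*31+18)%997=762 h(80,2)=(80*31+2)%997=488 -> [762, 488]
  L2: h(762,488)=(762*31+488)%997=182 -> [182]
  root=182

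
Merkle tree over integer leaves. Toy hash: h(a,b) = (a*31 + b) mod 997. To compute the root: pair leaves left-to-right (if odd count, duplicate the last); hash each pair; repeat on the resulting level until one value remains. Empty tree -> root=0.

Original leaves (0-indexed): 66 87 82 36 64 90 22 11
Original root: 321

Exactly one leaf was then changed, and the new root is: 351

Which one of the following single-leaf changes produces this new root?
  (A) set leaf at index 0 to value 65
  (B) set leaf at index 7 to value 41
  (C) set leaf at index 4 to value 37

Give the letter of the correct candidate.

Original leaves: [66, 87, 82, 36, 64, 90, 22, 11]
Target new root: 351
Try each candidate change and compute the resulting root:
Candidate A: set leaf[0] = 65 -> leaves = [65, 87, 82, 36, 64, 90, 22, 11]
  L0: [65, 87, 82, 36, 64, 90, 22, 11]
  L1: h(65,87)=(65*31+87)%997=108 h(82,36)=(82*31+36)%997=584 h(64,90)=(64*31+90)%997=80 h(22,11)=(22*31+11)%997=693 -> [108, 584, 80, 693]
  L2: h(108,584)=(108*31+584)%997=941 h(80,693)=(80*31+693)%997=182 -> [941, 182]
  L3: h(941,182)=(941*31+182)%997=440 -> [440]
  root = 440 != target 351
Candidate B: set leaf[7] = 41 -> leaves = [66, 87, 82, 36, 64, 90, 22, 41]
  L0: [66, 87, 82, 36, 64, 90, 22, 41]
  L1: h(66,87)=(66*31+87)%997=139 h(82,36)=(82*31+36)%997=584 h(64,90)=(64*31+90)%997=80 h(22,41)=(22*31+41)%997=723 -> [139, 584, 80, 723]
  L2: h(139,584)=(139*31+584)%997=905 h(80,723)=(80*31+723)%997=212 -> [905, 212]
  L3: h(905,212)=(905*31+212)%997=351 -> [351]
  root = 351 == target 351  ** MATCH **
Candidate C: set leaf[4] = 37 -> leaves = [66, 87, 82, 36, 37, 90, 22, 11]
  L0: [66, 87, 82, 36, 37, 90, 22, 11]
  L1: h(66,87)=(66*31+87)%997=139 h(82,36)=(82*31+36)%997=584 h(37,90)=(37*31+90)%997=240 h(22,11)=(22*31+11)%997=693 -> [139, 584, 240, 693]
  L2: h(139,584)=(139*31+584)%997=905 h(240,693)=(240*31+693)%997=157 -> [905, 157]
  L3: h(905,157)=(905*31+157)%997=296 -> [296]
  root = 296 != target 351
Candidate B produces the target root.

Answer: B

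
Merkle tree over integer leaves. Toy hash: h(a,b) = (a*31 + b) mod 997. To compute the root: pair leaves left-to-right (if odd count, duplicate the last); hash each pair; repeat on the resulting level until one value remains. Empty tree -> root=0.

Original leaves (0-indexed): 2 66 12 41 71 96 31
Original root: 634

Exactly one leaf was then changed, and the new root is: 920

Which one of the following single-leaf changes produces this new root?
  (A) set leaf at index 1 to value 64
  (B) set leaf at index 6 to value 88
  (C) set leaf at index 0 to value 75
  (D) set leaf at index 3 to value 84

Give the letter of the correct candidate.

Answer: C

Derivation:
Original leaves: [2, 66, 12, 41, 71, 96, 31]
Target new root: 920
Try each candidate change and compute the resulting root:
Candidate A: set leaf[1] = 64 -> leaves = [2, 64, 12, 41, 71, 96, 31]
  L0: [2, 64, 12, 41, 71, 96, 31]
  L1: h(2,64)=(2*31+64)%997=126 h(12,41)=(12*31+41)%997=413 h(71,96)=(71*31+96)%997=303 h(31,31)=(31*31+31)%997=992 -> [126, 413, 303, 992]
  L2: h(126,413)=(126*31+413)%997=331 h(303,992)=(303*31+992)%997=415 -> [331, 415]
  L3: h(331,415)=(331*31+415)%997=706 -> [706]
  root = 706 != target 920
Candidate B: set leaf[6] = 88 -> leaves = [2, 66, 12, 41, 71, 96, 88]
  L0: [2, 66, 12, 41, 71, 96, 88]
  L1: h(2,66)=(2*31+66)%997=128 h(12,41)=(12*31+41)%997=413 h(71,96)=(71*31+96)%997=303 h(88,88)=(88*31+88)%997=822 -> [128, 413, 303, 822]
  L2: h(128,413)=(128*31+413)%997=393 h(303,822)=(303*31+822)%997=245 -> [393, 245]
  L3: h(393,245)=(393*31+245)%997=464 -> [464]
  root = 464 != target 920
Candidate C: set leaf[0] = 75 -> leaves = [75, 66, 12, 41, 71, 96, 31]
  L0: [75, 66, 12, 41, 71, 96, 31]
  L1: h(75,66)=(75*31+66)%997=397 h(12,41)=(12*31+41)%997=413 h(71,96)=(71*31+96)%997=303 h(31,31)=(31*31+31)%997=992 -> [397, 413, 303, 992]
  L2: h(397,413)=(397*31+413)%997=756 h(303,992)=(303*31+992)%997=415 -> [756, 415]
  L3: h(756,415)=(756*31+415)%997=920 -> [920]
  root = 920 == target 920  ** MATCH **
Candidate D: set leaf[3] = 84 -> leaves = [2, 66, 12, 84, 71, 96, 31]
  L0: [2, 66, 12, 84, 71, 96, 31]
  L1: h(2,66)=(2*31+66)%997=128 h(12,84)=(12*31+84)%997=456 h(71,96)=(71*31+96)%997=303 h(31,31)=(31*31+31)%997=992 -> [128, 456, 303, 992]
  L2: h(128,456)=(128*31+456)%997=436 h(303,992)=(303*31+992)%997=415 -> [436, 415]
  L3: h(436,415)=(436*31+415)%997=970 -> [970]
  root = 970 != target 920
Candidate C produces the target root.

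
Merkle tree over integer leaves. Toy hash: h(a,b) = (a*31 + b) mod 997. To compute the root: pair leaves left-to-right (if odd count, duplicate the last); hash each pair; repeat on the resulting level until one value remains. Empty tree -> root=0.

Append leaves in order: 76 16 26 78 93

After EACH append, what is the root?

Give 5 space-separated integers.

Answer: 76 378 586 638 355

Derivation:
After append 76 (leaves=[76]):
  L0: [76]
  root=76
After append 16 (leaves=[76, 16]):
  L0: [76, 16]
  L1: h(76,16)=(76*31+16)%997=378 -> [378]
  root=378
After append 26 (leaves=[76, 16, 26]):
  L0: [76, 16, 26]
  L1: h(76,16)=(76*31+16)%997=378 h(26,26)=(26*31+26)%997=832 -> [378, 832]
  L2: h(378,832)=(378*31+832)%997=586 -> [586]
  root=586
After append 78 (leaves=[76, 16, 26, 78]):
  L0: [76, 16, 26, 78]
  L1: h(76,16)=(76*31+16)%997=378 h(26,78)=(26*31+78)%997=884 -> [378, 884]
  L2: h(378,884)=(378*31+884)%997=638 -> [638]
  root=638
After append 93 (leaves=[76, 16, 26, 78, 93]):
  L0: [76, 16, 26, 78, 93]
  L1: h(76,16)=(76*31+16)%997=378 h(26,78)=(26*31+78)%997=884 h(93,93)=(93*31+93)%997=982 -> [378, 884, 982]
  L2: h(378,884)=(378*31+884)%997=638 h(982,982)=(982*31+982)%997=517 -> [638, 517]
  L3: h(638,517)=(638*31+517)%997=355 -> [355]
  root=355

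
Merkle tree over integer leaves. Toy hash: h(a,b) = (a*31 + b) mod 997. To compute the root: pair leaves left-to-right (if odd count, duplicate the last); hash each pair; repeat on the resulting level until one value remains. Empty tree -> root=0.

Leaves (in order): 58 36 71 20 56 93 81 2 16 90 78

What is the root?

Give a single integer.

L0: [58, 36, 71, 20, 56, 93, 81, 2, 16, 90, 78]
L1: h(58,36)=(58*31+36)%997=837 h(71,20)=(71*31+20)%997=227 h(56,93)=(56*31+93)%997=832 h(81,2)=(81*31+2)%997=519 h(16,90)=(16*31+90)%997=586 h(78,78)=(78*31+78)%997=502 -> [837, 227, 832, 519, 586, 502]
L2: h(837,227)=(837*31+227)%997=252 h(832,519)=(832*31+519)%997=389 h(586,502)=(586*31+502)%997=722 -> [252, 389, 722]
L3: h(252,389)=(252*31+389)%997=225 h(722,722)=(722*31+722)%997=173 -> [225, 173]
L4: h(225,173)=(225*31+173)%997=169 -> [169]

Answer: 169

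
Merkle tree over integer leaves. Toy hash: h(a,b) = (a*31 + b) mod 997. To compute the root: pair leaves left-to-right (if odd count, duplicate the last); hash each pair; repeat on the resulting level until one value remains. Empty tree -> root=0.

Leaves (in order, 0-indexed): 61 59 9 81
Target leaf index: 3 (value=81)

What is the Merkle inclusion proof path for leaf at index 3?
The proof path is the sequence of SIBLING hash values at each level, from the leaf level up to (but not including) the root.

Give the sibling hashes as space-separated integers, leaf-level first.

Answer: 9 953

Derivation:
L0 (leaves): [61, 59, 9, 81], target index=3
L1: h(61,59)=(61*31+59)%997=953 [pair 0] h(9,81)=(9*31+81)%997=360 [pair 1] -> [953, 360]
  Sibling for proof at L0: 9
L2: h(953,360)=(953*31+360)%997=990 [pair 0] -> [990]
  Sibling for proof at L1: 953
Root: 990
Proof path (sibling hashes from leaf to root): [9, 953]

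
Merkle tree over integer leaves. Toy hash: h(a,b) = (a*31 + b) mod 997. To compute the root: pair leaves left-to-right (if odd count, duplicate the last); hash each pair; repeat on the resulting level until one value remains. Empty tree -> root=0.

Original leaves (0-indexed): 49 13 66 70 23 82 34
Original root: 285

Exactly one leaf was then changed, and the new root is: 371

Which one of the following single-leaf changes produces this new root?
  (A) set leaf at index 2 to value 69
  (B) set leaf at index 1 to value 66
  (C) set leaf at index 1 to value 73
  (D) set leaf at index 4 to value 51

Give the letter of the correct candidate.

Answer: B

Derivation:
Original leaves: [49, 13, 66, 70, 23, 82, 34]
Target new root: 371
Try each candidate change and compute the resulting root:
Candidate A: set leaf[2] = 69 -> leaves = [49, 13, 69, 70, 23, 82, 34]
  L0: [49, 13, 69, 70, 23, 82, 34]
  L1: h(49,13)=(49*31+13)%997=535 h(69,70)=(69*31+70)%997=215 h(23,82)=(23*31+82)%997=795 h(34,34)=(34*31+34)%997=91 -> [535, 215, 795, 91]
  L2: h(535,215)=(535*31+215)%997=848 h(795,91)=(795*31+91)%997=808 -> [848, 808]
  L3: h(848,808)=(848*31+808)%997=177 -> [177]
  root = 177 != target 371
Candidate B: set leaf[1] = 66 -> leaves = [49, 66, 66, 70, 23, 82, 34]
  L0: [49, 66, 66, 70, 23, 82, 34]
  L1: h(49,66)=(49*31+66)%997=588 h(66,70)=(66*31+70)%997=122 h(23,82)=(23*31+82)%997=795 h(34,34)=(34*31+34)%997=91 -> [588, 122, 795, 91]
  L2: h(588,122)=(588*31+122)%997=404 h(795,91)=(795*31+91)%997=808 -> [404, 808]
  L3: h(404,808)=(404*31+808)%997=371 -> [371]
  root = 371 == target 371  ** MATCH **
Candidate C: set leaf[1] = 73 -> leaves = [49, 73, 66, 70, 23, 82, 34]
  L0: [49, 73, 66, 70, 23, 82, 34]
  L1: h(49,73)=(49*31+73)%997=595 h(66,70)=(66*31+70)%997=122 h(23,82)=(23*31+82)%997=795 h(34,34)=(34*31+34)%997=91 -> [595, 122, 795, 91]
  L2: h(595,122)=(595*31+122)%997=621 h(795,91)=(795*31+91)%997=808 -> [621, 808]
  L3: h(621,808)=(621*31+808)%997=119 -> [119]
  root = 119 != target 371
Candidate D: set leaf[4] = 51 -> leaves = [49, 13, 66, 70, 51, 82, 34]
  L0: [49, 13, 66, 70, 51, 82, 34]
  L1: h(49,13)=(49*31+13)%997=535 h(66,70)=(66*31+70)%997=122 h(51,82)=(51*31+82)%997=666 h(34,34)=(34*31+34)%997=91 -> [535, 122, 666, 91]
  L2: h(535,122)=(535*31+122)%997=755 h(666,91)=(666*31+91)%997=797 -> [755, 797]
  L3: h(755,797)=(755*31+797)%997=274 -> [274]
  root = 274 != target 371
Candidate B produces the target root.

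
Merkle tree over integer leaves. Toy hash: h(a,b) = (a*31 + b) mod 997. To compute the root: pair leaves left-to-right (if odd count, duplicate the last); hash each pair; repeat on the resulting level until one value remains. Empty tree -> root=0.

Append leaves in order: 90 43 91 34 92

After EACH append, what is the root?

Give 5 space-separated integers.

After append 90 (leaves=[90]):
  L0: [90]
  root=90
After append 43 (leaves=[90, 43]):
  L0: [90, 43]
  L1: h(90,43)=(90*31+43)%997=839 -> [839]
  root=839
After append 91 (leaves=[90, 43, 91]):
  L0: [90, 43, 91]
  L1: h(90,43)=(90*31+43)%997=839 h(91,91)=(91*31+91)%997=918 -> [839, 918]
  L2: h(839,918)=(839*31+918)%997=8 -> [8]
  root=8
After append 34 (leaves=[90, 43, 91, 34]):
  L0: [90, 43, 91, 34]
  L1: h(90,43)=(90*31+43)%997=839 h(91,34)=(91*31+34)%997=861 -> [839, 861]
  L2: h(839,861)=(839*31+861)%997=948 -> [948]
  root=948
After append 92 (leaves=[90, 43, 91, 34, 92]):
  L0: [90, 43, 91, 34, 92]
  L1: h(90,43)=(90*31+43)%997=839 h(91,34)=(91*31+34)%997=861 h(92,92)=(92*31+92)%997=950 -> [839, 861, 950]
  L2: h(839,861)=(839*31+861)%997=948 h(950,950)=(950*31+950)%997=490 -> [948, 490]
  L3: h(948,490)=(948*31+490)%997=965 -> [965]
  root=965

Answer: 90 839 8 948 965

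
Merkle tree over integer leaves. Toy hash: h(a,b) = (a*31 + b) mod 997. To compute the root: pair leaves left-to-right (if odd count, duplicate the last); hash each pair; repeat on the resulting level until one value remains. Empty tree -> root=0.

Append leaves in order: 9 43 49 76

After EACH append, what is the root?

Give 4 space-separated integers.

Answer: 9 322 583 610

Derivation:
After append 9 (leaves=[9]):
  L0: [9]
  root=9
After append 43 (leaves=[9, 43]):
  L0: [9, 43]
  L1: h(9,43)=(9*31+43)%997=322 -> [322]
  root=322
After append 49 (leaves=[9, 43, 49]):
  L0: [9, 43, 49]
  L1: h(9,43)=(9*31+43)%997=322 h(49,49)=(49*31+49)%997=571 -> [322, 571]
  L2: h(322,571)=(322*31+571)%997=583 -> [583]
  root=583
After append 76 (leaves=[9, 43, 49, 76]):
  L0: [9, 43, 49, 76]
  L1: h(9,43)=(9*31+43)%997=322 h(49,76)=(49*31+76)%997=598 -> [322, 598]
  L2: h(322,598)=(322*31+598)%997=610 -> [610]
  root=610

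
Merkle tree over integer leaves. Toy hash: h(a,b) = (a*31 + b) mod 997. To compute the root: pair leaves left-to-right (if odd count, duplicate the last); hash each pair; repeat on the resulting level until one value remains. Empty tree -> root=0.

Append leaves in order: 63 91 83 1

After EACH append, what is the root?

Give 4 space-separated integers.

Answer: 63 50 218 136

Derivation:
After append 63 (leaves=[63]):
  L0: [63]
  root=63
After append 91 (leaves=[63, 91]):
  L0: [63, 91]
  L1: h(63,91)=(63*31+91)%997=50 -> [50]
  root=50
After append 83 (leaves=[63, 91, 83]):
  L0: [63, 91, 83]
  L1: h(63,91)=(63*31+91)%997=50 h(83,83)=(83*31+83)%997=662 -> [50, 662]
  L2: h(50,662)=(50*31+662)%997=218 -> [218]
  root=218
After append 1 (leaves=[63, 91, 83, 1]):
  L0: [63, 91, 83, 1]
  L1: h(63,91)=(63*31+91)%997=50 h(83,1)=(83*31+1)%997=580 -> [50, 580]
  L2: h(50,580)=(50*31+580)%997=136 -> [136]
  root=136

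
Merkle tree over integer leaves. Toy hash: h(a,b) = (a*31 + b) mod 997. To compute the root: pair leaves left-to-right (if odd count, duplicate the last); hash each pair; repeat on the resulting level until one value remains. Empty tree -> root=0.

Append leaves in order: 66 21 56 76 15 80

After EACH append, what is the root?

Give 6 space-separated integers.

After append 66 (leaves=[66]):
  L0: [66]
  root=66
After append 21 (leaves=[66, 21]):
  L0: [66, 21]
  L1: h(66,21)=(66*31+21)%997=73 -> [73]
  root=73
After append 56 (leaves=[66, 21, 56]):
  L0: [66, 21, 56]
  L1: h(66,21)=(66*31+21)%997=73 h(56,56)=(56*31+56)%997=795 -> [73, 795]
  L2: h(73,795)=(73*31+795)%997=67 -> [67]
  root=67
After append 76 (leaves=[66, 21, 56, 76]):
  L0: [66, 21, 56, 76]
  L1: h(66,21)=(66*31+21)%997=73 h(56,76)=(56*31+76)%997=815 -> [73, 815]
  L2: h(73,815)=(73*31+815)%997=87 -> [87]
  root=87
After append 15 (leaves=[66, 21, 56, 76, 15]):
  L0: [66, 21, 56, 76, 15]
  L1: h(66,21)=(66*31+21)%997=73 h(56,76)=(56*31+76)%997=815 h(15,15)=(15*31+15)%997=480 -> [73, 815, 480]
  L2: h(73,815)=(73*31+815)%997=87 h(480,480)=(480*31+480)%997=405 -> [87, 405]
  L3: h(87,405)=(87*31+405)%997=111 -> [111]
  root=111
After append 80 (leaves=[66, 21, 56, 76, 15, 80]):
  L0: [66, 21, 56, 76, 15, 80]
  L1: h(66,21)=(66*31+21)%997=73 h(56,76)=(56*31+76)%997=815 h(15,80)=(15*31+80)%997=545 -> [73, 815, 545]
  L2: h(73,815)=(73*31+815)%997=87 h(545,545)=(545*31+545)%997=491 -> [87, 491]
  L3: h(87,491)=(87*31+491)%997=197 -> [197]
  root=197

Answer: 66 73 67 87 111 197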